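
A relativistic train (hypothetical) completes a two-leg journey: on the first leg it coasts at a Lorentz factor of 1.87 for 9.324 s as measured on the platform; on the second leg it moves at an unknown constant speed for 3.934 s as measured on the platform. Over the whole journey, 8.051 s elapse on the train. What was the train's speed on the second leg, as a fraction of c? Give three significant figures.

Leg 1: γ = 1.87; τ_1 = 9.324/1.870 = 4.986 s.
Leg 2: speed unknown; τ_2 = 3.934/γ_2.
Total proper time: 4.986 + τ_2 = 8.051, so τ_2 = 8.051 − 4.986 = 3.065 s.
γ_2 = 3.934/3.065 = 1.284; β = √(1 − 1/γ²) = √0.3930.

β = 0.627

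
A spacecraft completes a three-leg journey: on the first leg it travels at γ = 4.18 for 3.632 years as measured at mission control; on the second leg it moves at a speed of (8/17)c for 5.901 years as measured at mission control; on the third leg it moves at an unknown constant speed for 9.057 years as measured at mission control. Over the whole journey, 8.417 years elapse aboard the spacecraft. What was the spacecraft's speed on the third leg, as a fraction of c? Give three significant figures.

β = 0.966

Leg 1: γ = 4.18; τ_1 = 3.632/4.180 = 0.8689 years.
Leg 2: γ = 1/√(1 − (8/17)²) = 17/15 ≈ 1.133; τ_2 = 5.901/1.133 = 5.207 years.
Leg 3: speed unknown; τ_3 = 9.057/γ_3.
Total proper time: 0.8689 + 5.207 + τ_3 = 8.417, so τ_3 = 8.417 − 6.076 = 2.341 years.
γ_3 = 9.057/2.341 = 3.868; β = √(1 − 1/γ²) = √0.9332.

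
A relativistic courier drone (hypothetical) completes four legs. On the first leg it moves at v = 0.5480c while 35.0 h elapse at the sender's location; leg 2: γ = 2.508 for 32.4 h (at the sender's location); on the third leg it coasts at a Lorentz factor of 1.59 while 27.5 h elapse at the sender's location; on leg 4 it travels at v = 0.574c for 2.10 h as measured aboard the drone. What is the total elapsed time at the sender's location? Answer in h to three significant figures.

Δt = 97.5 h

Leg 1: 35.0 h is already measured at the sender's location.
Leg 2: 32.4 h is already measured at the sender's location.
Leg 3: 27.5 h is already measured at the sender's location.
Leg 4: γ = 1/√(1 − 0.574²) = 1/√0.6705 = 1.221; Δt_4 = 1.221 × 2.10 = 2.565 h.
Total: 35.00 + 32.40 + 27.50 + 2.565 h.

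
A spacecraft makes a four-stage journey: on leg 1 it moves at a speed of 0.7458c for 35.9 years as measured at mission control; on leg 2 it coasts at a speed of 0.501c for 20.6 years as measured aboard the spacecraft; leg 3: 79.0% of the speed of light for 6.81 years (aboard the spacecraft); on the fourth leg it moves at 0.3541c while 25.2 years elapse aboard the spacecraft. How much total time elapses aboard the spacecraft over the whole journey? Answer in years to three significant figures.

τ = 76.5 years

Leg 1: γ = 1/√(1 − 0.7458²) = 1/√0.4438 = 1.501; τ_1 = 35.9/1.501 = 23.92 years.
Leg 2: 20.6 years is already measured aboard the spacecraft.
Leg 3: 6.81 years is already measured aboard the spacecraft.
Leg 4: 25.2 years is already measured aboard the spacecraft.
Total: 23.92 + 20.60 + 6.810 + 25.20 years.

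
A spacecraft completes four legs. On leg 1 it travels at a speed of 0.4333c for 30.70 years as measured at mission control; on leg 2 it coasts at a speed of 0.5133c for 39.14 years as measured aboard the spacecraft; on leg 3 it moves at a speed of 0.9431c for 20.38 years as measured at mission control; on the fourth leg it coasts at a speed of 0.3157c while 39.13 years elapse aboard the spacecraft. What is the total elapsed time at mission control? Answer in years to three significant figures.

Δt = 138 years

Leg 1: 30.70 years is already measured at mission control.
Leg 2: γ = 1/√(1 − 0.5133²) = 1/√0.7365 = 1.165; Δt_2 = 1.165 × 39.14 = 45.61 years.
Leg 3: 20.38 years is already measured at mission control.
Leg 4: γ = 1/√(1 − 0.3157²) = 1/√0.9003 = 1.054; Δt_4 = 1.054 × 39.13 = 41.24 years.
Total: 30.70 + 45.61 + 20.38 + 41.24 years.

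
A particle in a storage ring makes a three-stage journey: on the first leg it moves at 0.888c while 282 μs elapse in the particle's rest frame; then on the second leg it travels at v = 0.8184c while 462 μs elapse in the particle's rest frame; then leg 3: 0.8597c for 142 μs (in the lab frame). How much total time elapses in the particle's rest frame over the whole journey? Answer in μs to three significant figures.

τ = 817 μs

Leg 1: 282 μs is already measured in the particle's rest frame.
Leg 2: 462 μs is already measured in the particle's rest frame.
Leg 3: γ = 1/√(1 − 0.8597²) = 1/√0.2609 = 1.958; τ_3 = 142/1.958 = 72.53 μs.
Total: 282.0 + 462.0 + 72.53 μs.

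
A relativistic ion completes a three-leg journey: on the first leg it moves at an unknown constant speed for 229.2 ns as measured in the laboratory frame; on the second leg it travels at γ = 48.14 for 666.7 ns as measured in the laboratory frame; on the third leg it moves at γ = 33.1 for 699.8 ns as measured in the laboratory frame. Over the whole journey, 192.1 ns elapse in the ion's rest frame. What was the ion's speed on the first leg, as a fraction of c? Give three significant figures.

β = 0.728

Leg 1: speed unknown; τ_1 = 229.2/γ_1.
Leg 2: γ = 48.14; τ_2 = 666.7/48.14 = 13.85 ns.
Leg 3: γ = 33.1; τ_3 = 699.8/33.10 = 21.14 ns.
Total proper time: τ_1 + 13.85 + 21.14 = 192.1, so τ_1 = 192.1 − 34.99 = 157.1 ns.
γ_1 = 229.2/157.1 = 1.459; β = √(1 − 1/γ²) = √0.5301.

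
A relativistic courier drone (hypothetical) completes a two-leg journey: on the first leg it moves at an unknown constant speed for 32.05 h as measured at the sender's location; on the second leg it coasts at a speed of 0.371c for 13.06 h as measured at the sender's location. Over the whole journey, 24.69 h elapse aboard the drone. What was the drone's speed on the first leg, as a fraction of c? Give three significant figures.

Leg 1: speed unknown; τ_1 = 32.05/γ_1.
Leg 2: γ = 1/√(1 − 0.371²) = 1/√0.8624 = 1.077; τ_2 = 13.06/1.077 = 12.13 h.
Total proper time: τ_1 + 12.13 = 24.69, so τ_1 = 24.69 − 12.13 = 12.56 h.
γ_1 = 32.05/12.56 = 2.551; β = √(1 − 1/γ²) = √0.8464.

β = 0.920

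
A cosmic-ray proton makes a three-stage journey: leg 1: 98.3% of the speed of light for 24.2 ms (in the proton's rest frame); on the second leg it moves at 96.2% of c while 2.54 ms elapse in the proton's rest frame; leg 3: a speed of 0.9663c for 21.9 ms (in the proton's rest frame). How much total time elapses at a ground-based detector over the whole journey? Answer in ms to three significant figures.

Leg 1: β = 0.983; γ = 1/√(1 − 0.983²) = 1/√0.03371 = 5.446; Δt_1 = 5.446 × 24.2 = 131.8 ms.
Leg 2: β = 0.962; γ = 1/√(1 − 0.962²) = 1/√0.07456 = 3.662; Δt_2 = 3.662 × 2.54 = 9.302 ms.
Leg 3: γ = 1/√(1 − 0.9663²) = 1/√0.06626 = 3.885; Δt_3 = 3.885 × 21.9 = 85.08 ms.
Total: 131.8 + 9.302 + 85.08 ms.

Δt = 226 ms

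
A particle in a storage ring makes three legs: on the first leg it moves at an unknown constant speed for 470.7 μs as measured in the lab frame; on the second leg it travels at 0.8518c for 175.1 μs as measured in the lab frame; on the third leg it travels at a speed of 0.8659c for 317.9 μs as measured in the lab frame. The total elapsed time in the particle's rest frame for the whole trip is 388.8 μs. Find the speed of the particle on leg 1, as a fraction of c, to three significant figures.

β = 0.956

Leg 1: speed unknown; τ_1 = 470.7/γ_1.
Leg 2: γ = 1/√(1 − 0.8518²) = 1/√0.2744 = 1.909; τ_2 = 175.1/1.909 = 91.73 μs.
Leg 3: γ = 1/√(1 − 0.8659²) = 1/√0.2502 = 1.999; τ_3 = 317.9/1.999 = 159.0 μs.
Total proper time: τ_1 + 91.73 + 159.0 = 388.8, so τ_1 = 388.8 − 250.7 = 138.1 μs.
γ_1 = 470.7/138.1 = 3.410; β = √(1 − 1/γ²) = √0.9140.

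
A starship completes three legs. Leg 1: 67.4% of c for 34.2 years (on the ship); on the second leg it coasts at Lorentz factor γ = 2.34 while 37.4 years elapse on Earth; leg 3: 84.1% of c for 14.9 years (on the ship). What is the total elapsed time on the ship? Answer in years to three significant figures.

τ = 65.1 years

Leg 1: 34.2 years is already measured on the ship.
Leg 2: γ = 2.34; τ_2 = 37.4/2.340 = 15.98 years.
Leg 3: 14.9 years is already measured on the ship.
Total: 34.20 + 15.98 + 14.90 years.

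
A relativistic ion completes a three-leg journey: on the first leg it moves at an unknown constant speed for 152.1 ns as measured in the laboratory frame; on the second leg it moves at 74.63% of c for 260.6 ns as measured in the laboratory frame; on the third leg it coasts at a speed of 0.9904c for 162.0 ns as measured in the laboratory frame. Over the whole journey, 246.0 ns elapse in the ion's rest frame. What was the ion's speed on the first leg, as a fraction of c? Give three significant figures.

β = 0.944

Leg 1: speed unknown; τ_1 = 152.1/γ_1.
Leg 2: β = 0.7463; γ = 1/√(1 − 0.7463²) = 1/√0.4430 = 1.502; τ_2 = 260.6/1.502 = 173.5 ns.
Leg 3: γ = 1/√(1 − 0.9904²) = 1/√0.01911 = 7.234; τ_3 = 162.0/7.234 = 22.39 ns.
Total proper time: τ_1 + 173.5 + 22.39 = 246.0, so τ_1 = 246.0 − 195.9 = 50.15 ns.
γ_1 = 152.1/50.15 = 3.033; β = √(1 − 1/γ²) = √0.8913.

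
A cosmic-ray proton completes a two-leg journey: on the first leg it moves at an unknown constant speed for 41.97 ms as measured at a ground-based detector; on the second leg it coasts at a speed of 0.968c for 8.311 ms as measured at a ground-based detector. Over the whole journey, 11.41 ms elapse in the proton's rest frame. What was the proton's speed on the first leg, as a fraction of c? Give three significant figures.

β = 0.975

Leg 1: speed unknown; τ_1 = 41.97/γ_1.
Leg 2: γ = 1/√(1 − 0.968²) = 1/√0.06298 = 3.985; τ_2 = 8.311/3.985 = 2.086 ms.
Total proper time: τ_1 + 2.086 = 11.41, so τ_1 = 11.41 − 2.086 = 9.324 ms.
γ_1 = 41.97/9.324 = 4.501; β = √(1 − 1/γ²) = √0.9506.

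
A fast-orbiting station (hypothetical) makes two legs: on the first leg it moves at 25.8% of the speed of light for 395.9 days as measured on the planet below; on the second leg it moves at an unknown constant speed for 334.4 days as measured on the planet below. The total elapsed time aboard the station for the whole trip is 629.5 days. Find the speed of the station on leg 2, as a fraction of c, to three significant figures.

Leg 1: β = 0.258; γ = 1/√(1 − 0.258²) = 1/√0.9334 = 1.035; τ_1 = 395.9/1.035 = 382.5 days.
Leg 2: speed unknown; τ_2 = 334.4/γ_2.
Total proper time: 382.5 + τ_2 = 629.5, so τ_2 = 629.5 − 382.5 = 247.0 days.
γ_2 = 334.4/247.0 = 1.354; β = √(1 − 1/γ²) = √0.4544.

β = 0.674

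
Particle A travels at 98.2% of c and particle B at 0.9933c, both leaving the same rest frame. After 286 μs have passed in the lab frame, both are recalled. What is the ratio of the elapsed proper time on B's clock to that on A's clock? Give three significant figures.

τ_B/τ_A = 0.612

A: β = 0.982; γ = 1/√(1 − 0.982²) = 1/√0.03568 = 5.294. B: γ = 1/√(1 − 0.9933²) = 1/√0.01336 = 8.653.
τ_A/τ_B = γ_B/γ_A = 8.653/5.294 = 1.634, so τ_B/τ_A = 0.6118.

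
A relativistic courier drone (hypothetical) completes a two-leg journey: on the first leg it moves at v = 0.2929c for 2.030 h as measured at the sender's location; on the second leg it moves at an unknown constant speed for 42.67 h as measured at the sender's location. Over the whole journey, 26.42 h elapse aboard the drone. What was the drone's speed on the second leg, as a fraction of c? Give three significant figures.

β = 0.819

Leg 1: γ = 1/√(1 − 0.2929²) = 1/√0.9142 = 1.046; τ_1 = 2.030/1.046 = 1.941 h.
Leg 2: speed unknown; τ_2 = 42.67/γ_2.
Total proper time: 1.941 + τ_2 = 26.42, so τ_2 = 26.42 − 1.941 = 24.48 h.
γ_2 = 42.67/24.48 = 1.743; β = √(1 − 1/γ²) = √0.6709.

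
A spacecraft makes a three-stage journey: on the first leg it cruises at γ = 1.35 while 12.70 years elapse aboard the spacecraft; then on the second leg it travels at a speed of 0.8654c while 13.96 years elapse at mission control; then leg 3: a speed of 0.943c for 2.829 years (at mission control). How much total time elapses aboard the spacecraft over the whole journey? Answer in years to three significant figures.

τ = 20.6 years

Leg 1: 12.70 years is already measured aboard the spacecraft.
Leg 2: γ = 1/√(1 − 0.8654²) = 1/√0.2511 = 1.996; τ_2 = 13.96/1.996 = 6.995 years.
Leg 3: γ = 1/√(1 − 0.943²) = 1/√0.1108 = 3.005; τ_3 = 2.829/3.005 = 0.9415 years.
Total: 12.70 + 6.995 + 0.9415 years.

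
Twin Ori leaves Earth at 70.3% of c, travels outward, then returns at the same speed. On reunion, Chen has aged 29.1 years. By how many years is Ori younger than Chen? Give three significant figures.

Δt − τ = 8.40 years

β = 0.703; γ = 1/√(1 − 0.703²) = 1/√0.5058 = 1.406
Ori's elapsed proper time: τ = 29.1/1.406 = 20.70 years.
Age gap = Δt − τ = 29.1 − 20.70 years.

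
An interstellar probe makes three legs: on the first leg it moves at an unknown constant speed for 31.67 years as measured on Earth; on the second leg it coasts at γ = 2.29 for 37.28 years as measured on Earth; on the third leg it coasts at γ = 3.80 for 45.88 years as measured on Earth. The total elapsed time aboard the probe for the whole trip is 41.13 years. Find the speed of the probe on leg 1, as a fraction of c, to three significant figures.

β = 0.915

Leg 1: speed unknown; τ_1 = 31.67/γ_1.
Leg 2: γ = 2.29; τ_2 = 37.28/2.290 = 16.28 years.
Leg 3: γ = 3.80; τ_3 = 45.88/3.800 = 12.07 years.
Total proper time: τ_1 + 16.28 + 12.07 = 41.13, so τ_1 = 41.13 − 28.35 = 12.78 years.
γ_1 = 31.67/12.78 = 2.479; β = √(1 − 1/γ²) = √0.8372.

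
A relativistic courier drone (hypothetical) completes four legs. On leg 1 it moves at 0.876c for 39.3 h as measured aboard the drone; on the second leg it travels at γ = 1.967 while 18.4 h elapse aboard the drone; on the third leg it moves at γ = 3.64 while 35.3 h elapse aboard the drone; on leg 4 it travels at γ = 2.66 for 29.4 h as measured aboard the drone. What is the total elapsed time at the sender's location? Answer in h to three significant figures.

Δt = 324 h

Leg 1: γ = 1/√(1 − 0.876²) = 1/√0.2326 = 2.073; Δt_1 = 2.073 × 39.3 = 81.48 h.
Leg 2: γ = 1.967; Δt_2 = 1.967 × 18.4 = 36.19 h.
Leg 3: γ = 3.64; Δt_3 = 3.640 × 35.3 = 128.5 h.
Leg 4: γ = 2.66; Δt_4 = 2.660 × 29.4 = 78.20 h.
Total: 81.48 + 36.19 + 128.5 + 78.20 h.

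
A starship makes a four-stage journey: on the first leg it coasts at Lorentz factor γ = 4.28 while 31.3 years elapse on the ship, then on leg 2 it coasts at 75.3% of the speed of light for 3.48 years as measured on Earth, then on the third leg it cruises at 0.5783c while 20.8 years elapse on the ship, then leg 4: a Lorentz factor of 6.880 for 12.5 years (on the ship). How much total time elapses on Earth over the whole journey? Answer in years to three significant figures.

Leg 1: γ = 4.28; Δt_1 = 4.280 × 31.3 = 134.0 years.
Leg 2: 3.48 years is already measured on Earth.
Leg 3: γ = 1/√(1 − 0.5783²) = 1/√0.6656 = 1.226; Δt_3 = 1.226 × 20.8 = 25.50 years.
Leg 4: γ = 6.880; Δt_4 = 6.880 × 12.5 = 86.00 years.
Total: 134.0 + 3.480 + 25.50 + 86.00 years.

Δt = 249 years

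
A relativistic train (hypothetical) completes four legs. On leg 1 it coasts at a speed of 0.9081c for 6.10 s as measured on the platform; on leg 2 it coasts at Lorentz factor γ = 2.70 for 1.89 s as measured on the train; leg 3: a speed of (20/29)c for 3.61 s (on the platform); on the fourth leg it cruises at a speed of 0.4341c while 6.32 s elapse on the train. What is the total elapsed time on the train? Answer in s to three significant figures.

τ = 13.4 s

Leg 1: γ = 1/√(1 − 0.9081²) = 1/√0.1754 = 2.388; τ_1 = 6.10/2.388 = 2.554 s.
Leg 2: 1.89 s is already measured on the train.
Leg 3: γ = 1/√(1 − (20/29)²) = 29/21 ≈ 1.381; τ_3 = 3.61/1.381 = 2.614 s.
Leg 4: 6.32 s is already measured on the train.
Total: 2.554 + 1.890 + 2.614 + 6.320 s.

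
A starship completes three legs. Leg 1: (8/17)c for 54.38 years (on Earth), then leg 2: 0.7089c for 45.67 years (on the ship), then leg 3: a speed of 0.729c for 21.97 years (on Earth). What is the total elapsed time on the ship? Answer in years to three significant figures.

τ = 109 years

Leg 1: γ = 1/√(1 − (8/17)²) = 17/15 ≈ 1.133; τ_1 = 54.38/1.133 = 47.98 years.
Leg 2: 45.67 years is already measured on the ship.
Leg 3: γ = 1/√(1 − 0.729²) = 1/√0.4686 = 1.461; τ_3 = 21.97/1.461 = 15.04 years.
Total: 47.98 + 45.67 + 15.04 years.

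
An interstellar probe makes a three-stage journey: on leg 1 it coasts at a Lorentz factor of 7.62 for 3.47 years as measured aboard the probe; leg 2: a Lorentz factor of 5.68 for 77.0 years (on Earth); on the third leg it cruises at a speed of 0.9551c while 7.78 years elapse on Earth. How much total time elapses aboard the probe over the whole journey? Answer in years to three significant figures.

Leg 1: 3.47 years is already measured aboard the probe.
Leg 2: γ = 5.68; τ_2 = 77.0/5.680 = 13.56 years.
Leg 3: γ = 1/√(1 − 0.9551²) = 1/√0.08778 = 3.375; τ_3 = 7.78/3.375 = 2.305 years.
Total: 3.470 + 13.56 + 2.305 years.

τ = 19.3 years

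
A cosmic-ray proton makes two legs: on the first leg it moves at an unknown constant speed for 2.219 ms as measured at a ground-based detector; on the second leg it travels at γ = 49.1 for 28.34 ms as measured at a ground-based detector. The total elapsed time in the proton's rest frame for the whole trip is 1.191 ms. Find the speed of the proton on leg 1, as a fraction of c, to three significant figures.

β = 0.961

Leg 1: speed unknown; τ_1 = 2.219/γ_1.
Leg 2: γ = 49.1; τ_2 = 28.34/49.10 = 0.5772 ms.
Total proper time: τ_1 + 0.5772 = 1.191, so τ_1 = 1.191 − 0.5772 = 0.6138 ms.
γ_1 = 2.219/0.6138 = 3.615; β = √(1 − 1/γ²) = √0.9235.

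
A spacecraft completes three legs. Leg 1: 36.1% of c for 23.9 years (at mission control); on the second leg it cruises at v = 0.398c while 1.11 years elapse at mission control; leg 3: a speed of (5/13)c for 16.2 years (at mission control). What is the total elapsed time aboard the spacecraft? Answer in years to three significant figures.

Leg 1: β = 0.361; γ = 1/√(1 − 0.361²) = 1/√0.8697 = 1.072; τ_1 = 23.9/1.072 = 22.29 years.
Leg 2: γ = 1/√(1 − 0.398²) = 1/√0.8416 = 1.090; τ_2 = 1.11/1.090 = 1.018 years.
Leg 3: γ = 1/√(1 − (5/13)²) = 13/12 ≈ 1.083; τ_3 = 16.2/1.083 = 14.95 years.
Total: 22.29 + 1.018 + 14.95 years.

τ = 38.3 years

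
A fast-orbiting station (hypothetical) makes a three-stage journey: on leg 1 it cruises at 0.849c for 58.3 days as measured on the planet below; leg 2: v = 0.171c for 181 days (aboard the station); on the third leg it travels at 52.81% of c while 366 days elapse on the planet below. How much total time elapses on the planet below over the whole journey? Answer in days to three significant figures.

Leg 1: 58.3 days is already measured on the planet below.
Leg 2: γ = 1/√(1 − 0.171²) = 1/√0.9708 = 1.015; Δt_2 = 1.015 × 181 = 183.7 days.
Leg 3: 366 days is already measured on the planet below.
Total: 58.30 + 183.7 + 366.0 days.

Δt = 608 days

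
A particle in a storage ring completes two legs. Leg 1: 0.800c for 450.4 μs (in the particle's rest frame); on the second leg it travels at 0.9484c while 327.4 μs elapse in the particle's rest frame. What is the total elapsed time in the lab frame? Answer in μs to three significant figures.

Δt = 1780 μs

Leg 1: γ = 1/√(1 − 0.800²) = 5/3 ≈ 1.667; Δt_1 = 1.667 × 450.4 = 750.7 μs.
Leg 2: γ = 1/√(1 − 0.9484²) = 1/√0.1005 = 3.154; Δt_2 = 3.154 × 327.4 = 1033 μs.
Total: 750.7 + 1033 μs.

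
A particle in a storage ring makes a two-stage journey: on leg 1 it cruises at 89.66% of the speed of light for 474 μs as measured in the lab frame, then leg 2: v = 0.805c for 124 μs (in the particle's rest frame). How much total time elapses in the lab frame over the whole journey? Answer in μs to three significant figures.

Leg 1: 474 μs is already measured in the lab frame.
Leg 2: γ = 1/√(1 − 0.805²) = 1/√0.3520 = 1.686; Δt_2 = 1.686 × 124 = 209.0 μs.
Total: 474.0 + 209.0 μs.

Δt = 683 μs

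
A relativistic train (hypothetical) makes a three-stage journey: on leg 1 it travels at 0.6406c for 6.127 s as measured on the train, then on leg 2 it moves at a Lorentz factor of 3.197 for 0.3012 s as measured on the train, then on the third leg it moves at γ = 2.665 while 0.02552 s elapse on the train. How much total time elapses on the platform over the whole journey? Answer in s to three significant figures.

Leg 1: γ = 1/√(1 − 0.6406²) = 1/√0.5896 = 1.302; Δt_1 = 1.302 × 6.127 = 7.979 s.
Leg 2: γ = 3.197; Δt_2 = 3.197 × 0.3012 = 0.9629 s.
Leg 3: γ = 2.665; Δt_3 = 2.665 × 0.02552 = 0.06801 s.
Total: 7.979 + 0.9629 + 0.06801 s.

Δt = 9.01 s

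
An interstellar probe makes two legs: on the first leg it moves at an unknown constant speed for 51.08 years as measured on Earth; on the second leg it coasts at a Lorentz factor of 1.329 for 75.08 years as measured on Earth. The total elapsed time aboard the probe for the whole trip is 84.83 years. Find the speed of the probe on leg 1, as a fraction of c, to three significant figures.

Leg 1: speed unknown; τ_1 = 51.08/γ_1.
Leg 2: γ = 1.329; τ_2 = 75.08/1.329 = 56.49 years.
Total proper time: τ_1 + 56.49 = 84.83, so τ_1 = 84.83 − 56.49 = 28.34 years.
γ_1 = 51.08/28.34 = 1.803; β = √(1 − 1/γ²) = √0.6923.

β = 0.832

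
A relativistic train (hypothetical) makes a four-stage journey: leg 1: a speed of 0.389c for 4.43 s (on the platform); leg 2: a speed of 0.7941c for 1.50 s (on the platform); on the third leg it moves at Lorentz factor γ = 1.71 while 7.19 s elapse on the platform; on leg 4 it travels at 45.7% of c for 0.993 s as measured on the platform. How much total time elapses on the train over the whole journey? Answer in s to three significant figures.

Leg 1: γ = 1/√(1 − 0.389²) = 1/√0.8487 = 1.085; τ_1 = 4.43/1.085 = 4.081 s.
Leg 2: γ = 1/√(1 − 0.7941²) = 1/√0.3694 = 1.645; τ_2 = 1.50/1.645 = 0.9117 s.
Leg 3: γ = 1.71; τ_3 = 7.19/1.710 = 4.205 s.
Leg 4: β = 0.457; γ = 1/√(1 − 0.457²) = 1/√0.7912 = 1.124; τ_4 = 0.993/1.124 = 0.8832 s.
Total: 4.081 + 0.9117 + 4.205 + 0.8832 s.

τ = 10.1 s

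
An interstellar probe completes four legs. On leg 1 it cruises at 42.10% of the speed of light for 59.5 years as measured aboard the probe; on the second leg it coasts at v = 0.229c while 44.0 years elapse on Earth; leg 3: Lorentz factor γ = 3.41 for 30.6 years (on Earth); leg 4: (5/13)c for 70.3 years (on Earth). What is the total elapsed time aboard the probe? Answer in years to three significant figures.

Leg 1: 59.5 years is already measured aboard the probe.
Leg 2: γ = 1/√(1 − 0.229²) = 1/√0.9476 = 1.027; τ_2 = 44.0/1.027 = 42.83 years.
Leg 3: γ = 3.41; τ_3 = 30.6/3.410 = 8.974 years.
Leg 4: γ = 1/√(1 − (5/13)²) = 13/12 ≈ 1.083; τ_4 = 70.3/1.083 = 64.89 years.
Total: 59.50 + 42.83 + 8.974 + 64.89 years.

τ = 176 years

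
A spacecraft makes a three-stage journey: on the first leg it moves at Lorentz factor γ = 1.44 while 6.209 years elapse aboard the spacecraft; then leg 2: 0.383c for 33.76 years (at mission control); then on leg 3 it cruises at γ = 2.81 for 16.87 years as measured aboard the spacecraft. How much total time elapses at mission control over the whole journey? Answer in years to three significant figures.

Leg 1: γ = 1.44; Δt_1 = 1.440 × 6.209 = 8.941 years.
Leg 2: 33.76 years is already measured at mission control.
Leg 3: γ = 2.81; Δt_3 = 2.810 × 16.87 = 47.40 years.
Total: 8.941 + 33.76 + 47.40 years.

Δt = 90.1 years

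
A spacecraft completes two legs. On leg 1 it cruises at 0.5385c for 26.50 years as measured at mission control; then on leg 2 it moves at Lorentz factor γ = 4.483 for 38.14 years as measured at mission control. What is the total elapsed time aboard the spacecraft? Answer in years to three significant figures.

τ = 30.8 years

Leg 1: γ = 1/√(1 − 0.5385²) = 1/√0.7100 = 1.187; τ_1 = 26.50/1.187 = 22.33 years.
Leg 2: γ = 4.483; τ_2 = 38.14/4.483 = 8.508 years.
Total: 22.33 + 8.508 years.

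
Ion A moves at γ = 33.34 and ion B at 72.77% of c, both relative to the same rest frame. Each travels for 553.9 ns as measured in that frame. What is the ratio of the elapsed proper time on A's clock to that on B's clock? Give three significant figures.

A: γ = 33.34. B: β = 0.7277; γ = 1/√(1 − 0.7277²) = 1/√0.4705 = 1.458.
τ_A/τ_B = γ_B/γ_A = 1.458/33.34 = 0.04373, so τ_A/τ_B = 0.04373.

τ_A/τ_B = 0.0437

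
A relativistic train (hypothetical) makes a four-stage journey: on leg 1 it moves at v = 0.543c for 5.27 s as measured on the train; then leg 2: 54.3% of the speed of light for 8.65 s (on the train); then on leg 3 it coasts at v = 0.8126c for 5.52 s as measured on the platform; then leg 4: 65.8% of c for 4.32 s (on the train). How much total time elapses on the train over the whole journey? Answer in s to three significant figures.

τ = 21.5 s

Leg 1: 5.27 s is already measured on the train.
Leg 2: 8.65 s is already measured on the train.
Leg 3: γ = 1/√(1 − 0.8126²) = 1/√0.3397 = 1.716; τ_3 = 5.52/1.716 = 3.217 s.
Leg 4: 4.32 s is already measured on the train.
Total: 5.270 + 8.650 + 3.217 + 4.320 s.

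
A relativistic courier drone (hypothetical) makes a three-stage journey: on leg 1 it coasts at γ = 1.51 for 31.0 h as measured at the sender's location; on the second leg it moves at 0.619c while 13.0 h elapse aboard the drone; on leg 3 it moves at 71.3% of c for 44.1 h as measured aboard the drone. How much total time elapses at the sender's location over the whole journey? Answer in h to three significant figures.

Δt = 110 h

Leg 1: 31.0 h is already measured at the sender's location.
Leg 2: γ = 1/√(1 − 0.619²) = 1/√0.6168 = 1.273; Δt_2 = 1.273 × 13.0 = 16.55 h.
Leg 3: β = 0.713; γ = 1/√(1 − 0.713²) = 1/√0.4916 = 1.426; Δt_3 = 1.426 × 44.1 = 62.90 h.
Total: 31.00 + 16.55 + 62.90 h.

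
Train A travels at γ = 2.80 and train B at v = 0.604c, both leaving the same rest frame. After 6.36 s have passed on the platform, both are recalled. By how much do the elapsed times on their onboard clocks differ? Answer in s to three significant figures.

|τ_A − τ_B| = 2.80 s

A: γ = 2.80; τ_A = 6.36/2.800 = 2.271 s.
B: γ = 1/√(1 − 0.604²) = 1/√0.6352 = 1.255; τ_B = 6.36/1.255 = 5.069 s.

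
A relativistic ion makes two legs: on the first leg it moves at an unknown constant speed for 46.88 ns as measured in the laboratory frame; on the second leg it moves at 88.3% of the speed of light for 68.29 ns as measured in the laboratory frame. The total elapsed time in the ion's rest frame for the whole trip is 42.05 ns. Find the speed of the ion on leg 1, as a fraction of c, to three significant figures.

β = 0.977

Leg 1: speed unknown; τ_1 = 46.88/γ_1.
Leg 2: β = 0.883; γ = 1/√(1 − 0.883²) = 1/√0.2203 = 2.131; τ_2 = 68.29/2.131 = 32.05 ns.
Total proper time: τ_1 + 32.05 = 42.05, so τ_1 = 42.05 − 32.05 = 9.997 ns.
γ_1 = 46.88/9.997 = 4.690; β = √(1 − 1/γ²) = √0.9545.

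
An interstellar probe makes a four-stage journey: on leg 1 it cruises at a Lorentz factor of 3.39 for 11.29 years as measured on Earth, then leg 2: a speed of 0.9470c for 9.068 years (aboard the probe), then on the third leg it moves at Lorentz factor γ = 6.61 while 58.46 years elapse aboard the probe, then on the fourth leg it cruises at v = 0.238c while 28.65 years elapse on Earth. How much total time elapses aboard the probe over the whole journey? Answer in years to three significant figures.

Leg 1: γ = 3.39; τ_1 = 11.29/3.390 = 3.330 years.
Leg 2: 9.068 years is already measured aboard the probe.
Leg 3: 58.46 years is already measured aboard the probe.
Leg 4: γ = 1/√(1 − 0.238²) = 1/√0.9434 = 1.030; τ_4 = 28.65/1.030 = 27.83 years.
Total: 3.330 + 9.068 + 58.46 + 27.83 years.

τ = 98.7 years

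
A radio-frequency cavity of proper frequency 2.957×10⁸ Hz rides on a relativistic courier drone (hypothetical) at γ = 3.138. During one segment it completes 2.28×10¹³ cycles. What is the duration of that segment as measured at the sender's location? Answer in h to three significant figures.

Δt = 67.2 h

γ = 3.138
Proper time for N cycles: τ = N/f = 2.28×10¹³/(2.957×10⁸) = 7.711×10⁴ s = 21.42 h.
Lab-frame duration Δt = γτ = 3.138 × 21.42 = 67.21 h.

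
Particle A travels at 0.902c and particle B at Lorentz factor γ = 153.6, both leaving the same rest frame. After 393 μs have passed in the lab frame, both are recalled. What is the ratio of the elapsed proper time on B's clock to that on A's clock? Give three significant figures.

A: γ = 1/√(1 − 0.902²) = 1/√0.1864 = 2.316. B: γ = 153.6.
τ_A/τ_B = γ_B/γ_A = 153.6/2.316 = 66.31, so τ_B/τ_A = 0.01508.

τ_B/τ_A = 0.0151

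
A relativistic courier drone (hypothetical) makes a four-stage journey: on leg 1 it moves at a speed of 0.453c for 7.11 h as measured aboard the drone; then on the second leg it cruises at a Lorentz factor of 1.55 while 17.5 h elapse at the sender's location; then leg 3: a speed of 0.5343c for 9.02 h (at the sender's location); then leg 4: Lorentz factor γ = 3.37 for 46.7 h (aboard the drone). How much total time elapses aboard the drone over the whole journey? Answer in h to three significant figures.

τ = 72.7 h

Leg 1: 7.11 h is already measured aboard the drone.
Leg 2: γ = 1.55; τ_2 = 17.5/1.550 = 11.29 h.
Leg 3: γ = 1/√(1 − 0.5343²) = 1/√0.7145 = 1.183; τ_3 = 9.02/1.183 = 7.625 h.
Leg 4: 46.7 h is already measured aboard the drone.
Total: 7.110 + 11.29 + 7.625 + 46.70 h.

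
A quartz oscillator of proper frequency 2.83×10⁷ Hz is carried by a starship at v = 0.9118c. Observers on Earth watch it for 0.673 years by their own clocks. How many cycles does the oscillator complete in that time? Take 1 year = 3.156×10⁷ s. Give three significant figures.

N = 2.47×10¹⁴

γ = 1/√(1 − 0.9118²) = 1/√0.1686 = 2.435
During 0.673 years of lab time, the oscillator's proper time advances by τ = Δt/γ = 0.673/2.435 = 0.2764 years = 8.722×10⁶ s.
N = f × τ = 2.83×10⁷ × 8.722×10⁶ = 2.468×10¹⁴.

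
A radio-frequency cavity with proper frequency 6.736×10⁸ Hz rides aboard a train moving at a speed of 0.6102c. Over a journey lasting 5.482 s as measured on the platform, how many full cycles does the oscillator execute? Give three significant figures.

γ = 1/√(1 − 0.6102²) = 1/√0.6277 = 1.262
The oscillator's own cycle count is N = f × τ where τ is the proper time on the train. τ = Δt/γ = 5.482/1.262 = 4.343 s = 4.343×10⁰ s.
N = 6.736×10⁸ × 4.343×10⁰ = 2.926×10⁹.

N = 2.93×10⁹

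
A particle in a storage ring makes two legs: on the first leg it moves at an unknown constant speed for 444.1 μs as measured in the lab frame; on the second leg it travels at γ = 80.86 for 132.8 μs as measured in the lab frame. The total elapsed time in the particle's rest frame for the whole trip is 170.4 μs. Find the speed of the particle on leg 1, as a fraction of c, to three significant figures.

β = 0.925

Leg 1: speed unknown; τ_1 = 444.1/γ_1.
Leg 2: γ = 80.86; τ_2 = 132.8/80.86 = 1.642 μs.
Total proper time: τ_1 + 1.642 = 170.4, so τ_1 = 170.4 − 1.642 = 168.8 μs.
γ_1 = 444.1/168.8 = 2.632; β = √(1 − 1/γ²) = √0.8556.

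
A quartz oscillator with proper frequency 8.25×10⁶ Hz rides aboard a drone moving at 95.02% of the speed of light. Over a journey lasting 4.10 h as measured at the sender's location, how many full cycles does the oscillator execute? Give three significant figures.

β = 0.9502; γ = 1/√(1 − 0.9502²) = 1/√0.09712 = 3.209
The oscillator's own cycle count is N = f × τ where τ is the proper time aboard the drone. τ = Δt/γ = 4.10/3.209 = 1.278 h = 4.600×10³ s.
N = 8.25×10⁶ × 4.600×10³ = 3.795×10¹⁰.

N = 3.79×10¹⁰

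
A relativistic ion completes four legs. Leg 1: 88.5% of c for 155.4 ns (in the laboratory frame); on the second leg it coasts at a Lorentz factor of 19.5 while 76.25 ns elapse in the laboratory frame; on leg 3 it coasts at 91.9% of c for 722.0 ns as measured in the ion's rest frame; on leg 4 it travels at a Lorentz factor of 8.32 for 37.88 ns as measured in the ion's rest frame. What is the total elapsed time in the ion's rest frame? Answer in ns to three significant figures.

τ = 836 ns

Leg 1: β = 0.885; γ = 1/√(1 − 0.885²) = 1/√0.2168 = 2.148; τ_1 = 155.4/2.148 = 72.35 ns.
Leg 2: γ = 19.5; τ_2 = 76.25/19.50 = 3.910 ns.
Leg 3: 722.0 ns is already measured in the ion's rest frame.
Leg 4: 37.88 ns is already measured in the ion's rest frame.
Total: 72.35 + 3.910 + 722.0 + 37.88 ns.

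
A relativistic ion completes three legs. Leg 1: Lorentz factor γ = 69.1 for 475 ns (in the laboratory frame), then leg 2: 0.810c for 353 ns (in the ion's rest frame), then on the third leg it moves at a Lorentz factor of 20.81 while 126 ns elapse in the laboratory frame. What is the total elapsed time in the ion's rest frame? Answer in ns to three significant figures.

τ = 366 ns

Leg 1: γ = 69.1; τ_1 = 475/69.10 = 6.874 ns.
Leg 2: 353 ns is already measured in the ion's rest frame.
Leg 3: γ = 20.81; τ_3 = 126/20.81 = 6.055 ns.
Total: 6.874 + 353.0 + 6.055 ns.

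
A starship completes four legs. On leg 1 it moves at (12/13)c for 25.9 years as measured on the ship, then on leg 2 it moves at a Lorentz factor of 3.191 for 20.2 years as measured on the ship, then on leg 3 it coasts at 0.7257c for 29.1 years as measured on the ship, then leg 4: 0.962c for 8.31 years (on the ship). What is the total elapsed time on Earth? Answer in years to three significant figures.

Δt = 205 years

Leg 1: γ = 1/√(1 − (12/13)²) = 13/5 = 2.600; Δt_1 = 2.600 × 25.9 = 67.34 years.
Leg 2: γ = 3.191; Δt_2 = 3.191 × 20.2 = 64.46 years.
Leg 3: γ = 1/√(1 − 0.7257²) = 1/√0.4734 = 1.453; Δt_3 = 1.453 × 29.1 = 42.30 years.
Leg 4: γ = 1/√(1 − 0.962²) = 1/√0.07456 = 3.662; Δt_4 = 3.662 × 8.31 = 30.43 years.
Total: 67.34 + 64.46 + 42.30 + 30.43 years.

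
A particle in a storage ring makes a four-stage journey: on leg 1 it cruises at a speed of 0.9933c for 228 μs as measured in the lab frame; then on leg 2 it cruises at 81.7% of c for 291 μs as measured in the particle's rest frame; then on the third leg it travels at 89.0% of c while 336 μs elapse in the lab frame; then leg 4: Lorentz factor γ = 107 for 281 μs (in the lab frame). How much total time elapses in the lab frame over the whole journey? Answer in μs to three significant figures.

Leg 1: 228 μs is already measured in the lab frame.
Leg 2: β = 0.817; γ = 1/√(1 − 0.817²) = 1/√0.3325 = 1.734; Δt_2 = 1.734 × 291 = 504.6 μs.
Leg 3: 336 μs is already measured in the lab frame.
Leg 4: 281 μs is already measured in the lab frame.
Total: 228.0 + 504.6 + 336.0 + 281.0 μs.

Δt = 1350 μs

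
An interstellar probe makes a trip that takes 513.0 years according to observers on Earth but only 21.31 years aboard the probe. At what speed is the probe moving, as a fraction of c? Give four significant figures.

β = 0.9991

The proper time is measured aboard the probe (both events occur at the probe's location); Δt is measured on Earth. γ = Δt/τ = 513.0/21.31 = 24.07.
β = √(1 − 1/γ²) = √(1 − 0.001726) = √0.9983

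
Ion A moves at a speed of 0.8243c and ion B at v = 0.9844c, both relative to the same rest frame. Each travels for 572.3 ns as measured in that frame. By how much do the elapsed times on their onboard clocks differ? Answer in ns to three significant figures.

A: γ = 1/√(1 − 0.8243²) = 1/√0.3205 = 1.766; τ_A = 572.3/1.766 = 324.0 ns.
B: γ = 1/√(1 − 0.9844²) = 1/√0.03096 = 5.684; τ_B = 572.3/5.684 = 100.7 ns.

|τ_A − τ_B| = 223 ns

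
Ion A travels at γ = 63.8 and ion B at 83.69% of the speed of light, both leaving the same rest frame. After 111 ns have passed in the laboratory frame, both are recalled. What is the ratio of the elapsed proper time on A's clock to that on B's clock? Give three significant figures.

τ_A/τ_B = 0.0286

A: γ = 63.8. B: β = 0.8369; γ = 1/√(1 − 0.8369²) = 1/√0.2996 = 1.827.
τ_A/τ_B = γ_B/γ_A = 1.827/63.80 = 0.02864, so τ_A/τ_B = 0.02864.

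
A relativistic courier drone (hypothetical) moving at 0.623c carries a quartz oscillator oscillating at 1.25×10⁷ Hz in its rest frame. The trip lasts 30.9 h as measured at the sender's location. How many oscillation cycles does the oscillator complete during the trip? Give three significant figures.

γ = 1/√(1 − 0.623²) = 1/√0.6119 = 1.278
The oscillator's own cycle count is N = f × τ where τ is the proper time aboard the drone. τ = Δt/γ = 30.9/1.278 = 24.17 h = 8.701×10⁴ s.
N = 1.25×10⁷ × 8.701×10⁴ = 1.088×10¹².

N = 1.09×10¹²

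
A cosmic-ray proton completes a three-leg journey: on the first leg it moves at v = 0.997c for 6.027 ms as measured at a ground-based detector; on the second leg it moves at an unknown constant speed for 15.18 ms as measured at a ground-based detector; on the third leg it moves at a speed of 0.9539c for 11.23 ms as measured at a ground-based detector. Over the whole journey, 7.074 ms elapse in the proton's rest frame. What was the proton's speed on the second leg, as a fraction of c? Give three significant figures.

Leg 1: γ = 1/√(1 − 0.997²) = 1/√0.005991 = 12.92; τ_1 = 6.027/12.92 = 0.4665 ms.
Leg 2: speed unknown; τ_2 = 15.18/γ_2.
Leg 3: γ = 1/√(1 − 0.9539²) = 1/√0.09007 = 3.332; τ_3 = 11.23/3.332 = 3.370 ms.
Total proper time: 0.4665 + τ_2 + 3.370 = 7.074, so τ_2 = 7.074 − 3.837 = 3.237 ms.
γ_2 = 15.18/3.237 = 4.689; β = √(1 − 1/γ²) = √0.9545.

β = 0.977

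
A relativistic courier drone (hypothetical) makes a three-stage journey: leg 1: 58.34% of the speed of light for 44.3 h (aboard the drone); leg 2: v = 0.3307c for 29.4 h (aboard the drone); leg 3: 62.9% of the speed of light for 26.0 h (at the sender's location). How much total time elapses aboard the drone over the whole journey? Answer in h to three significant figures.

Leg 1: 44.3 h is already measured aboard the drone.
Leg 2: 29.4 h is already measured aboard the drone.
Leg 3: β = 0.629; γ = 1/√(1 − 0.629²) = 1/√0.6044 = 1.286; τ_3 = 26.0/1.286 = 20.21 h.
Total: 44.30 + 29.40 + 20.21 h.

τ = 93.9 h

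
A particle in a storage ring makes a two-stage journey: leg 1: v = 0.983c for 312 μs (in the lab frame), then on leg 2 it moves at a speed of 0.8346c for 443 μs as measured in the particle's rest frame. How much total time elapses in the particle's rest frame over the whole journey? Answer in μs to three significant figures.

τ = 500 μs

Leg 1: γ = 1/√(1 − 0.983²) = 1/√0.03371 = 5.446; τ_1 = 312/5.446 = 57.28 μs.
Leg 2: 443 μs is already measured in the particle's rest frame.
Total: 57.28 + 443.0 μs.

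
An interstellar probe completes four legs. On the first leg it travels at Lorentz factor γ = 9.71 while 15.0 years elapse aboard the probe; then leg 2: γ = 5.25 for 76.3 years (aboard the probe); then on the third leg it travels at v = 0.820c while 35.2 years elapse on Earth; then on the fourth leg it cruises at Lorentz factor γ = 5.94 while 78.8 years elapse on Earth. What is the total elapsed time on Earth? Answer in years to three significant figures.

Leg 1: γ = 9.71; Δt_1 = 9.710 × 15.0 = 145.7 years.
Leg 2: γ = 5.25; Δt_2 = 5.250 × 76.3 = 400.6 years.
Leg 3: 35.2 years is already measured on Earth.
Leg 4: 78.8 years is already measured on Earth.
Total: 145.7 + 400.6 + 35.20 + 78.80 years.

Δt = 660 years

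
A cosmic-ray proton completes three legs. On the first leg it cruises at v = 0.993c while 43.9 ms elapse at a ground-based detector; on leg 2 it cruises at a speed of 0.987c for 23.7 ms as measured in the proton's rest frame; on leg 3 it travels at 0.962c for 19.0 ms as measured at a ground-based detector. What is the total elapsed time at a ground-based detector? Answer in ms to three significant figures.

Leg 1: 43.9 ms is already measured at a ground-based detector.
Leg 2: γ = 1/√(1 − 0.987²) = 1/√0.02583 = 6.222; Δt_2 = 6.222 × 23.7 = 147.5 ms.
Leg 3: 19.0 ms is already measured at a ground-based detector.
Total: 43.90 + 147.5 + 19.00 ms.

Δt = 210 ms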